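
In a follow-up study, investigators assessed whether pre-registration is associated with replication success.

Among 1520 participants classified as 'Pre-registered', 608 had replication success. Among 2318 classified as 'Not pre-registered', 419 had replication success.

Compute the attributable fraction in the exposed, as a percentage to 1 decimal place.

From the description: a = 608, b = 912, c = 419, d = 1899.
Risk in exposed = 608/1520 = 0.40000; risk in unexposed = 419/2318 = 0.18076.
RR = 0.40000/0.18076 = 2.21289
AR% = (RR − 1)/RR × 100 = (2.21289 − 1)/2.21289 × 100 = 54.8102%

54.8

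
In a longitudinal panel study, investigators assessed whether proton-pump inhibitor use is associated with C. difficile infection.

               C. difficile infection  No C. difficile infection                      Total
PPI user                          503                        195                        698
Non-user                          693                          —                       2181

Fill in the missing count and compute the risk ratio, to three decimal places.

The missing cell is in the unexposed row: 2181 − 693 = 1488.
So a = 503, b = 195, c = 693, d = 1488.
RR = [a/(a+b)] / [c/(c+d)] = (503/698) / (693/2181) = 0.72063/0.31774 = 2.26796

2.268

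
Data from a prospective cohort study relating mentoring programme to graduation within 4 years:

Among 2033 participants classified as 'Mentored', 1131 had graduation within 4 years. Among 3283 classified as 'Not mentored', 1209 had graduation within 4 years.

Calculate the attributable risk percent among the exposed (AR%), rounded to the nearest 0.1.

From the description: a = 1131, b = 902, c = 1209, d = 2074.
Risk in exposed = 1131/2033 = 0.55632; risk in unexposed = 1209/3283 = 0.36826.
RR = 0.55632/0.36826 = 1.51067
AR% = (RR − 1)/RR × 100 = (1.51067 − 1)/1.51067 × 100 = 33.8042%

33.8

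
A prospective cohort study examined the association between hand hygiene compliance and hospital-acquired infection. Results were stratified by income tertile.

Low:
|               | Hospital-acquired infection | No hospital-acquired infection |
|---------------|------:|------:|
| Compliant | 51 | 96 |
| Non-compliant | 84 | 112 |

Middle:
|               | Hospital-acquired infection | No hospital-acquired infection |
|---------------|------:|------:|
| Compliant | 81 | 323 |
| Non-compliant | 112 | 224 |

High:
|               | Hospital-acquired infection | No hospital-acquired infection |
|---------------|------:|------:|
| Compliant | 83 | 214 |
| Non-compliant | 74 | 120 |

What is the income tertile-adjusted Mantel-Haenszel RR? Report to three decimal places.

RR_MH = Σ(aᵢ·n₀ᵢ/nᵢ) / Σ(cᵢ·n₁ᵢ/nᵢ), with n₁ᵢ = aᵢ+bᵢ (exposed), n₀ᵢ = cᵢ+dᵢ (unexposed), nᵢ = n₁ᵢ+n₀ᵢ.
Stratum 1 (Low): n₁ = 147, n₀ = 196, n = 343; a·n₀/n = 51·196/343 = 29.1429; c·n₁/n = 84·147/343 = 36.0000
Stratum 2 (Middle): n₁ = 404, n₀ = 336, n = 740; a·n₀/n = 81·336/740 = 36.7784; c·n₁/n = 112·404/740 = 61.1459
Stratum 3 (High): n₁ = 297, n₀ = 194, n = 491; a·n₀/n = 83·194/491 = 32.7943; c·n₁/n = 74·297/491 = 44.7617
RR_MH = (29.1429 + 36.7784 + 32.7943) / (36.0000 + 61.1459 + 44.7617) = 98.7155 / 141.9077 = 0.69563

0.696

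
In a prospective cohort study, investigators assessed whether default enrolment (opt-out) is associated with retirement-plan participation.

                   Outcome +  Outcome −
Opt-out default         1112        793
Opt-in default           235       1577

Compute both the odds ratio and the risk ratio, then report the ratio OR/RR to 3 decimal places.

2.091

Cells: a = 1112, b = 793, c = 235, d = 1577.
OR = (1112·1577)/(793·235) = 1753624/186355 = 9.41013
Risk in exposed = 1112/1905 = 0.58373; risk in unexposed = 235/1812 = 0.12969; RR = 4.50091
OR/RR = 9.41013 / 4.50091 = 2.09072
The outcome is not rare, so the OR lies further from 1 than the RR.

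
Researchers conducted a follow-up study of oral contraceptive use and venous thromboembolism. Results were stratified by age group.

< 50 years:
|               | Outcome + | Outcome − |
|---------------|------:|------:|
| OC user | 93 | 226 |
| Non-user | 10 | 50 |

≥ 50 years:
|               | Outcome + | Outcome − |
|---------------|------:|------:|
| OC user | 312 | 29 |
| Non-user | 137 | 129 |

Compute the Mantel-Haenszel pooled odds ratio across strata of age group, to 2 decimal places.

OR_MH = Σ(aᵢdᵢ/nᵢ) / Σ(bᵢcᵢ/nᵢ), where nᵢ is the stratum total.
Stratum 1 (< 50 years): n = 379; a·d/n = 93·50/379 = 12.2691; b·c/n = 226·10/379 = 5.9631
Stratum 2 (≥ 50 years): n = 607; a·d/n = 312·129/607 = 66.3064; b·c/n = 29·137/607 = 6.5453
OR_MH = (12.2691 + 66.3064) / (5.9631 + 6.5453) = 78.5756 / 12.5084 = 6.28184

6.28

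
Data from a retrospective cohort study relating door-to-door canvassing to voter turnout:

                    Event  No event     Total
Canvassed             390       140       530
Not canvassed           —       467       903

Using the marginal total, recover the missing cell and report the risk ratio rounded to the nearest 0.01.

The missing cell is in the unexposed row: 903 − 467 = 436.
So a = 390, b = 140, c = 436, d = 467.
RR = [a/(a+b)] / [c/(c+d)] = (390/530) / (436/903) = 0.73585/0.48283 = 1.52402

1.52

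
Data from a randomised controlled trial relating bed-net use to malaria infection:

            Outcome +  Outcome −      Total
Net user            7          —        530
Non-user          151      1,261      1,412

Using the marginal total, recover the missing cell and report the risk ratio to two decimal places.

0.12

The missing cell is in the exposed row: 530 − 7 = 523.
So a = 7, b = 523, c = 151, d = 1261.
RR = [a/(a+b)] / [c/(c+d)] = (7/530) / (151/1412) = 0.01321/0.10694 = 0.12350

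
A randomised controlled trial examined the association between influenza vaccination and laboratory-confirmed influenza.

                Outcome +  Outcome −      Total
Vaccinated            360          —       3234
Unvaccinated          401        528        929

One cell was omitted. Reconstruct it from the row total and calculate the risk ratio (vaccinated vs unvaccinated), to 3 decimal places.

The missing cell is in the exposed row: 3234 − 360 = 2874.
So a = 360, b = 2874, c = 401, d = 528.
RR = [a/(a+b)] / [c/(c+d)] = (360/3234) / (401/929) = 0.11132/0.43165 = 0.25789

0.258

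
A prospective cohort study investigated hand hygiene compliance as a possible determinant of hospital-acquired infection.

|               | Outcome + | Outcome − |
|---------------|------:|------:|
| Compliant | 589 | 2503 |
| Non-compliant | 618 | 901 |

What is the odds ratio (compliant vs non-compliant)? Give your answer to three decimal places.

0.343

Cells: a = 589, b = 2503, c = 618, d = 901.
OR = (a·d)/(b·c) = (589 × 901) / (2503 × 618) = 530689 / 1546854 = 0.34308
Exposure is associated with lower odds of hospital-acquired infection (OR = 0.34 < 1).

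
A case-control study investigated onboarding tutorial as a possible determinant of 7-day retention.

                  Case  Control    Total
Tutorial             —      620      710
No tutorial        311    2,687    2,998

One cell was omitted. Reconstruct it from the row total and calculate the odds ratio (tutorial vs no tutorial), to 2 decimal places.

The missing cell is in the exposed row: 710 − 620 = 90.
So a = 90, b = 620, c = 311, d = 2687.
OR = (a·d)/(b·c) = (90 × 2687) / (620 × 311) = 241830 / 192820 = 1.25417

1.25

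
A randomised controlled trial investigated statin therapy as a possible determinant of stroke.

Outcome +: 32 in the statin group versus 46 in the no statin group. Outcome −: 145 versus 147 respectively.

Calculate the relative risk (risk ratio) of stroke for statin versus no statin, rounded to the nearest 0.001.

0.759

From the description: a = 32, b = 145, c = 46, d = 147.
Risk in exposed = 32/177 = 0.18079; risk in unexposed = 46/193 = 0.23834.
RR = 0.18079 / 0.23834 = 0.75854
The risk is 24% lower among the exposed than among the unexposed.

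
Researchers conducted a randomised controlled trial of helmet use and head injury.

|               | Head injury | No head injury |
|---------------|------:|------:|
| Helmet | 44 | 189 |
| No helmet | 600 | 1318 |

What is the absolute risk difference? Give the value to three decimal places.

Cells: a = 44, b = 189, c = 600, d = 1318.
Risk in exposed = 44/233 = 0.188841; risk in unexposed = 600/1918 = 0.312826.
Risk difference = 0.188841 − 0.312826 = -0.123985

-0.124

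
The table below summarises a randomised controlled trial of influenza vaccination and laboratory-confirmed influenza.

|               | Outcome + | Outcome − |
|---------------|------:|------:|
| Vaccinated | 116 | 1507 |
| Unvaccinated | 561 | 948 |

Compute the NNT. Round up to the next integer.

4

Risk in treated group = 116/1623 = 0.07147; risk in control = 561/1509 = 0.37177.
Absolute risk reduction = 0.37177 − 0.07147 = 0.30030
NNT = 1 / ARR = 1 / 0.30030 = 3.330 → round up → 4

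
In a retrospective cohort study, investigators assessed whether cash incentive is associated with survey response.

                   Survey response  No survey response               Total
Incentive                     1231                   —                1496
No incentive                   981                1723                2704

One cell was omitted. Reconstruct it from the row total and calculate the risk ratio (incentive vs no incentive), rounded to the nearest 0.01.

2.27

The missing cell is in the exposed row: 1496 − 1231 = 265.
So a = 1231, b = 265, c = 981, d = 1723.
RR = [a/(a+b)] / [c/(c+d)] = (1231/1496) / (981/2704) = 0.82286/0.36280 = 2.26811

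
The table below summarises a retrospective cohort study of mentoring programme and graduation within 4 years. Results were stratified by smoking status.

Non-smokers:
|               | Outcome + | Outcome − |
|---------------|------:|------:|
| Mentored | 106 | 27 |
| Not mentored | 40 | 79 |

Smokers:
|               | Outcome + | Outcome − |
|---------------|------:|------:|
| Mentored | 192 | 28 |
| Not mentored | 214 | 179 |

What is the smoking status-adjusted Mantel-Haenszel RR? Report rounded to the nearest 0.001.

RR_MH = Σ(aᵢ·n₀ᵢ/nᵢ) / Σ(cᵢ·n₁ᵢ/nᵢ), with n₁ᵢ = aᵢ+bᵢ (exposed), n₀ᵢ = cᵢ+dᵢ (unexposed), nᵢ = n₁ᵢ+n₀ᵢ.
Stratum 1 (Non-smokers): n₁ = 133, n₀ = 119, n = 252; a·n₀/n = 106·119/252 = 50.0556; c·n₁/n = 40·133/252 = 21.1111
Stratum 2 (Smokers): n₁ = 220, n₀ = 393, n = 613; a·n₀/n = 192·393/613 = 123.0930; c·n₁/n = 214·220/613 = 76.8026
RR_MH = (50.0556 + 123.0930) / (21.1111 + 76.8026) = 173.1485 / 97.9137 = 1.76838

1.768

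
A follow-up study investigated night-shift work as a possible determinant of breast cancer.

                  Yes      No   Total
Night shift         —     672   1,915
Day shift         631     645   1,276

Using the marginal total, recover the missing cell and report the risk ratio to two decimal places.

1.31

The missing cell is in the exposed row: 1915 − 672 = 1243.
So a = 1243, b = 672, c = 631, d = 645.
RR = [a/(a+b)] / [c/(c+d)] = (1243/1915) / (631/1276) = 0.64909/0.49451 = 1.31257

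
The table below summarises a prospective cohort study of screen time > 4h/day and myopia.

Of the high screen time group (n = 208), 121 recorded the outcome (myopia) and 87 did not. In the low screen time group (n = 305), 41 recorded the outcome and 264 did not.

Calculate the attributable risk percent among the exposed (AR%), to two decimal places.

From the description: a = 121, b = 87, c = 41, d = 264.
Risk in exposed = 121/208 = 0.58173; risk in unexposed = 41/305 = 0.13443.
RR = 0.58173/0.13443 = 4.32751
AR% = (RR − 1)/RR × 100 = (4.32751 − 1)/4.32751 × 100 = 76.8920%

76.89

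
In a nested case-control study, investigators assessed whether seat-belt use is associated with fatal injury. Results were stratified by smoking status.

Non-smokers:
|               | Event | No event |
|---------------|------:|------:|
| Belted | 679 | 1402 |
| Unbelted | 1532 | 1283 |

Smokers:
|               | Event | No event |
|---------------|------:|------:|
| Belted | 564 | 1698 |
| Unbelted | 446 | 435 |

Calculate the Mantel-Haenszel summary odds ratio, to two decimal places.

0.38

OR_MH = Σ(aᵢdᵢ/nᵢ) / Σ(bᵢcᵢ/nᵢ), where nᵢ is the stratum total.
Stratum 1 (Non-smokers): n = 4896; a·d/n = 679·1283/4896 = 177.9324; b·c/n = 1402·1532/4896 = 438.6977
Stratum 2 (Smokers): n = 3143; a·d/n = 564·435/3143 = 78.0592; b·c/n = 1698·446/3143 = 240.9507
OR_MH = (177.9324 + 78.0592) / (438.6977 + 240.9507) = 255.9916 / 679.6484 = 0.37665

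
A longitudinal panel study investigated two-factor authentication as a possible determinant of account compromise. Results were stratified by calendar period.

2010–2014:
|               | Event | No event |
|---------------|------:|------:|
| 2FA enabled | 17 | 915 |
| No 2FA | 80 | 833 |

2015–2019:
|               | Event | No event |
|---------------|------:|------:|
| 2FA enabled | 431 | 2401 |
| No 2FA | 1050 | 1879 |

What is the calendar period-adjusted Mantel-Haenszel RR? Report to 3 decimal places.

RR_MH = Σ(aᵢ·n₀ᵢ/nᵢ) / Σ(cᵢ·n₁ᵢ/nᵢ), with n₁ᵢ = aᵢ+bᵢ (exposed), n₀ᵢ = cᵢ+dᵢ (unexposed), nᵢ = n₁ᵢ+n₀ᵢ.
Stratum 1 (2010–2014): n₁ = 932, n₀ = 913, n = 1845; a·n₀/n = 17·913/1845 = 8.4125; c·n₁/n = 80·932/1845 = 40.4119
Stratum 2 (2015–2019): n₁ = 2832, n₀ = 2929, n = 5761; a·n₀/n = 431·2929/5761 = 219.1284; c·n₁/n = 1050·2832/5761 = 516.1604
RR_MH = (8.4125 + 219.1284) / (40.4119 + 516.1604) = 227.5409 / 556.5723 = 0.40883

0.409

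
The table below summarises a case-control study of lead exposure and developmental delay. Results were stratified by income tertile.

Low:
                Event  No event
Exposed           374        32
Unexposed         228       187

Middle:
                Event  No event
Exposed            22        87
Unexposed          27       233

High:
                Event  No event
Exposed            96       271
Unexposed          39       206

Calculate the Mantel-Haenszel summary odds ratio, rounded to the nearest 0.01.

4.04

OR_MH = Σ(aᵢdᵢ/nᵢ) / Σ(bᵢcᵢ/nᵢ), where nᵢ is the stratum total.
Stratum 1 (Low): n = 821; a·d/n = 374·187/821 = 85.1864; b·c/n = 32·228/821 = 8.8867
Stratum 2 (Middle): n = 369; a·d/n = 22·233/369 = 13.8916; b·c/n = 87·27/369 = 6.3659
Stratum 3 (High): n = 612; a·d/n = 96·206/612 = 32.3137; b·c/n = 271·39/612 = 17.2696
OR_MH = (85.1864 + 13.8916 + 32.3137) / (8.8867 + 6.3659 + 17.2696) = 131.3917 / 32.5222 = 4.04006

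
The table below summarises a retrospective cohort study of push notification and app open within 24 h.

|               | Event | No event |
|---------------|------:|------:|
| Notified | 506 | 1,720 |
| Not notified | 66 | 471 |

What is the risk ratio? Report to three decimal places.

Cells: a = 506, b = 1720, c = 66, d = 471.
Risk in exposed = 506/2226 = 0.22731; risk in unexposed = 66/537 = 0.12291.
RR = 0.22731 / 0.12291 = 1.84951
The risk among the exposed is 1.85 times that among the unexposed.

1.850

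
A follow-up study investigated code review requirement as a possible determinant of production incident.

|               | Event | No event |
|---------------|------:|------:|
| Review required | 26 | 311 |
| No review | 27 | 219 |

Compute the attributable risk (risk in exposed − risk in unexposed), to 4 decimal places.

Cells: a = 26, b = 311, c = 27, d = 219.
Risk in exposed = 26/337 = 0.077151; risk in unexposed = 27/246 = 0.109756.
Risk difference = 0.077151 − 0.109756 = -0.032605

-0.0326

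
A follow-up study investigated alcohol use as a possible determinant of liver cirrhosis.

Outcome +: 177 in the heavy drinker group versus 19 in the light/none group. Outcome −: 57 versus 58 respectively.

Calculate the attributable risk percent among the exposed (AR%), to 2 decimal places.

From the description: a = 177, b = 57, c = 19, d = 58.
Risk in exposed = 177/234 = 0.75641; risk in unexposed = 19/77 = 0.24675.
RR = 0.75641/0.24675 = 3.06545
AR% = (RR − 1)/RR × 100 = (3.06545 − 1)/3.06545 × 100 = 67.3784%

67.38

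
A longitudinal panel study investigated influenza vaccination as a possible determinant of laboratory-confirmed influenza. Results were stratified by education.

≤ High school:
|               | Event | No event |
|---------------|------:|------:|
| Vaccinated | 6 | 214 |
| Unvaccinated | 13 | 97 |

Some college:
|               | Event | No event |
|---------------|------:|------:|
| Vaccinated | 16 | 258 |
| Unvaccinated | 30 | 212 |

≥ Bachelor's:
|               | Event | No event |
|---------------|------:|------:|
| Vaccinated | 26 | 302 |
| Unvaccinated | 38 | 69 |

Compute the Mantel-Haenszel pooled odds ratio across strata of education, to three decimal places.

OR_MH = Σ(aᵢdᵢ/nᵢ) / Σ(bᵢcᵢ/nᵢ), where nᵢ is the stratum total.
Stratum 1 (≤ High school): n = 330; a·d/n = 6·97/330 = 1.7636; b·c/n = 214·13/330 = 8.4303
Stratum 2 (Some college): n = 516; a·d/n = 16·212/516 = 6.5736; b·c/n = 258·30/516 = 15.0000
Stratum 3 (≥ Bachelor's): n = 435; a·d/n = 26·69/435 = 4.1241; b·c/n = 302·38/435 = 26.3816
OR_MH = (1.7636 + 6.5736 + 4.1241) / (8.4303 + 15.0000 + 26.3816) = 12.4614 / 49.8119 = 0.25017

0.250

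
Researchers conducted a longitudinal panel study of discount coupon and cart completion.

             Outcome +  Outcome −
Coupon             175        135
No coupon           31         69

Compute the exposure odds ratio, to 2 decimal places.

Cells: a = 175, b = 135, c = 31, d = 69.
OR = (a·d)/(b·c) = (175 × 69) / (135 × 31) = 12075 / 4185 = 2.88530
The odds of cart completion are about 2.89 times as high in the coupon group.

2.89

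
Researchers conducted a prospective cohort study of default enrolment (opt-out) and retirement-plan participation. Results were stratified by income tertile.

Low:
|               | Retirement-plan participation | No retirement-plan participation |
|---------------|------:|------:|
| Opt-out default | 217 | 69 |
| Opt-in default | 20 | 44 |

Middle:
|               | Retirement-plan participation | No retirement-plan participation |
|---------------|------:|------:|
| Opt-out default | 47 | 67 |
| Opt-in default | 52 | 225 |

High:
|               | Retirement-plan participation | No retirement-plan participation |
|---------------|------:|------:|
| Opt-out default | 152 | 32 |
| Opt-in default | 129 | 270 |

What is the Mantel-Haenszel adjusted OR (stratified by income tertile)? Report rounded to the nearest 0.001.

OR_MH = Σ(aᵢdᵢ/nᵢ) / Σ(bᵢcᵢ/nᵢ), where nᵢ is the stratum total.
Stratum 1 (Low): n = 350; a·d/n = 217·44/350 = 27.2800; b·c/n = 69·20/350 = 3.9429
Stratum 2 (Middle): n = 391; a·d/n = 47·225/391 = 27.0460; b·c/n = 67·52/391 = 8.9105
Stratum 3 (High): n = 583; a·d/n = 152·270/583 = 70.3945; b·c/n = 32·129/583 = 7.0806
OR_MH = (27.2800 + 27.0460 + 70.3945) / (3.9429 + 8.9105 + 7.0806) = 124.7205 / 19.9340 = 6.25669

6.257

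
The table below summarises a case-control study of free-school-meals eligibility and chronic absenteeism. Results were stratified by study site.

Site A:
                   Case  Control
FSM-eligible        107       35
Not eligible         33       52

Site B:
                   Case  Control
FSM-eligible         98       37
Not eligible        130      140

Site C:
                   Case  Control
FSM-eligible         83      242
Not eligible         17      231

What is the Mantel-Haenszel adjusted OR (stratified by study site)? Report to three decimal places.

OR_MH = Σ(aᵢdᵢ/nᵢ) / Σ(bᵢcᵢ/nᵢ), where nᵢ is the stratum total.
Stratum 1 (Site A): n = 227; a·d/n = 107·52/227 = 24.5110; b·c/n = 35·33/227 = 5.0881
Stratum 2 (Site B): n = 405; a·d/n = 98·140/405 = 33.8765; b·c/n = 37·130/405 = 11.8765
Stratum 3 (Site C): n = 573; a·d/n = 83·231/573 = 33.4607; b·c/n = 242·17/573 = 7.1798
OR_MH = (24.5110 + 33.8765 + 33.4607) / (5.0881 + 11.8765 + 7.1798) = 91.8483 / 24.1444 = 3.80412

3.804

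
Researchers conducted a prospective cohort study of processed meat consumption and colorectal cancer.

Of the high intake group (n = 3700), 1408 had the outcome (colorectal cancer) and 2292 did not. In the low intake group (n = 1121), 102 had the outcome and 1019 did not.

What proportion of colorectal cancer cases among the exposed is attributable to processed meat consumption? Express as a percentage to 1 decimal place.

76.1

From the description: a = 1408, b = 2292, c = 102, d = 1019.
Risk in exposed = 1408/3700 = 0.38054; risk in unexposed = 102/1121 = 0.09099.
RR = 0.38054/0.09099 = 4.18222
AR% = (RR − 1)/RR × 100 = (4.18222 − 1)/4.18222 × 100 = 76.0892%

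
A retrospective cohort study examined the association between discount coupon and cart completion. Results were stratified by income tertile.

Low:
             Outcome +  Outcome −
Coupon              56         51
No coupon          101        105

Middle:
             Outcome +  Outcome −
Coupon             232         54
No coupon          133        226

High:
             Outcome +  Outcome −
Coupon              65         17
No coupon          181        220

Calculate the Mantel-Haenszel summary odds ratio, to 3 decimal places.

3.818

OR_MH = Σ(aᵢdᵢ/nᵢ) / Σ(bᵢcᵢ/nᵢ), where nᵢ is the stratum total.
Stratum 1 (Low): n = 313; a·d/n = 56·105/313 = 18.7859; b·c/n = 51·101/313 = 16.4569
Stratum 2 (Middle): n = 645; a·d/n = 232·226/645 = 81.2899; b·c/n = 54·133/645 = 11.1349
Stratum 3 (High): n = 483; a·d/n = 65·220/483 = 29.6066; b·c/n = 17·181/483 = 6.3706
OR_MH = (18.7859 + 81.2899 + 29.6066) / (16.4569 + 11.1349 + 6.3706) = 129.6825 / 33.9624 = 3.81842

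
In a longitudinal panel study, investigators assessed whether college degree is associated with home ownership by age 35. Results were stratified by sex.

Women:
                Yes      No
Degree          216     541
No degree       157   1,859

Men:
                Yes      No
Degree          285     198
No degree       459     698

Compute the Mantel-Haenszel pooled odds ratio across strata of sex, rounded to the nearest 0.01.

OR_MH = Σ(aᵢdᵢ/nᵢ) / Σ(bᵢcᵢ/nᵢ), where nᵢ is the stratum total.
Stratum 1 (Women): n = 2773; a·d/n = 216·1859/2773 = 144.8049; b·c/n = 541·157/2773 = 30.6300
Stratum 2 (Men): n = 1640; a·d/n = 285·698/1640 = 121.2988; b·c/n = 198·459/1640 = 55.4159
OR_MH = (144.8049 + 121.2988) / (30.6300 + 55.4159) = 266.1037 / 86.0459 = 3.09258

3.09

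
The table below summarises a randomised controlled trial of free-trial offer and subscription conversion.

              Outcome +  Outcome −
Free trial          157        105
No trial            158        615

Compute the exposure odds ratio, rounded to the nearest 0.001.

5.820

Cells: a = 157, b = 105, c = 158, d = 615.
OR = (a·d)/(b·c) = (157 × 615) / (105 × 158) = 96555 / 16590 = 5.82007
The odds of subscription conversion are about 5.82 times as high in the free trial group.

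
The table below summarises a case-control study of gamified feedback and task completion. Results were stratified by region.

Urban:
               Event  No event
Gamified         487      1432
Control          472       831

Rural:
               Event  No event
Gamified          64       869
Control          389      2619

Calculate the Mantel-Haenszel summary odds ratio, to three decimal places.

OR_MH = Σ(aᵢdᵢ/nᵢ) / Σ(bᵢcᵢ/nᵢ), where nᵢ is the stratum total.
Stratum 1 (Urban): n = 3222; a·d/n = 487·831/3222 = 125.6043; b·c/n = 1432·472/3222 = 209.7778
Stratum 2 (Rural): n = 3941; a·d/n = 64·2619/3941 = 42.5313; b·c/n = 869·389/3941 = 85.7754
OR_MH = (125.6043 + 42.5313) / (209.7778 + 85.7754) = 168.1356 / 295.5532 = 0.56888

0.569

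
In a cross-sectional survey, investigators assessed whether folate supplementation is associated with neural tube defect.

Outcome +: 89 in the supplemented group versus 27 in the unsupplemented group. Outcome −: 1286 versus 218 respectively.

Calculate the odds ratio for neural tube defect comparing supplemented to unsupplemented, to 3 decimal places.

From the description: a = 89, b = 1286, c = 27, d = 218.
OR = (a·d)/(b·c) = (89 × 218) / (1286 × 27) = 19402 / 34722 = 0.55878
Exposure is associated with lower odds of neural tube defect (OR = 0.56 < 1).

0.559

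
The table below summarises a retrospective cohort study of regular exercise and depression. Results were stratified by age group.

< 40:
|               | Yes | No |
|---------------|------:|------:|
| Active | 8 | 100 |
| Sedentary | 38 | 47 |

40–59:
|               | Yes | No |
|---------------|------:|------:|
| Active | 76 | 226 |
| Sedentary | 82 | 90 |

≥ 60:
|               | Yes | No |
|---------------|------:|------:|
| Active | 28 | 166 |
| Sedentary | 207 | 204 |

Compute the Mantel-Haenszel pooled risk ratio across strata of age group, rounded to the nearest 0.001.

0.358

RR_MH = Σ(aᵢ·n₀ᵢ/nᵢ) / Σ(cᵢ·n₁ᵢ/nᵢ), with n₁ᵢ = aᵢ+bᵢ (exposed), n₀ᵢ = cᵢ+dᵢ (unexposed), nᵢ = n₁ᵢ+n₀ᵢ.
Stratum 1 (< 40): n₁ = 108, n₀ = 85, n = 193; a·n₀/n = 8·85/193 = 3.5233; c·n₁/n = 38·108/193 = 21.2642
Stratum 2 (40–59): n₁ = 302, n₀ = 172, n = 474; a·n₀/n = 76·172/474 = 27.5781; c·n₁/n = 82·302/474 = 52.2447
Stratum 3 (≥ 60): n₁ = 194, n₀ = 411, n = 605; a·n₀/n = 28·411/605 = 19.0215; c·n₁/n = 207·194/605 = 66.3769
RR_MH = (3.5233 + 27.5781 + 19.0215) / (21.2642 + 52.2447 + 66.3769) = 50.1229 / 139.8858 = 0.35831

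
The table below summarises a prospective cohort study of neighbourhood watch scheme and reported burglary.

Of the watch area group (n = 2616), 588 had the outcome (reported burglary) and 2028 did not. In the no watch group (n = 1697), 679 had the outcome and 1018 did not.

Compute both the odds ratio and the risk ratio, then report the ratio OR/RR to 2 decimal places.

0.77

From the description: a = 588, b = 2028, c = 679, d = 1018.
OR = (588·1018)/(2028·679) = 598584/1377012 = 0.43470
Risk in exposed = 588/2616 = 0.22477; risk in unexposed = 679/1697 = 0.40012; RR = 0.56176
OR/RR = 0.43470 / 0.56176 = 0.77381
The outcome is not rare, so the OR lies further from 1 than the RR.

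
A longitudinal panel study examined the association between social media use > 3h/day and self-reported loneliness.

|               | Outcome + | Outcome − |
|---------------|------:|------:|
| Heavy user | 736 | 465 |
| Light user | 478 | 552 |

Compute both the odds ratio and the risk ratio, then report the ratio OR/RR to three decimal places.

1.384

Cells: a = 736, b = 465, c = 478, d = 552.
OR = (736·552)/(465·478) = 406272/222270 = 1.82783
Risk in exposed = 736/1201 = 0.61282; risk in unexposed = 478/1030 = 0.46408; RR = 1.32052
OR/RR = 1.82783 / 1.32052 = 1.38418
The outcome is not rare, so the OR lies further from 1 than the RR.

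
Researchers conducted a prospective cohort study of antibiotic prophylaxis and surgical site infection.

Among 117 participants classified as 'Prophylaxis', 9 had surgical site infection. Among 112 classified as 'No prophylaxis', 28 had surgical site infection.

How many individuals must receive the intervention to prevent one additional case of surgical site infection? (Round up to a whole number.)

Risk in treated group = 9/117 = 0.07692; risk in control = 28/112 = 0.25000.
Absolute risk reduction = 0.25000 − 0.07692 = 0.17308
NNT = 1 / ARR = 1 / 0.17308 = 5.778 → round up → 6

6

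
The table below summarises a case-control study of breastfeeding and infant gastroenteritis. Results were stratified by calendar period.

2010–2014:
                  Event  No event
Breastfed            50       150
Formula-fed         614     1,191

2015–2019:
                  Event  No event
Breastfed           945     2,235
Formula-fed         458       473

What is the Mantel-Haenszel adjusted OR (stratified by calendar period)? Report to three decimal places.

OR_MH = Σ(aᵢdᵢ/nᵢ) / Σ(bᵢcᵢ/nᵢ), where nᵢ is the stratum total.
Stratum 1 (2010–2014): n = 2005; a·d/n = 50·1191/2005 = 29.7007; b·c/n = 150·614/2005 = 45.9352
Stratum 2 (2015–2019): n = 4111; a·d/n = 945·473/4111 = 108.7290; b·c/n = 2235·458/4111 = 248.9978
OR_MH = (29.7007 + 108.7290) / (45.9352 + 248.9978) = 138.4298 / 294.9330 = 0.46936

0.469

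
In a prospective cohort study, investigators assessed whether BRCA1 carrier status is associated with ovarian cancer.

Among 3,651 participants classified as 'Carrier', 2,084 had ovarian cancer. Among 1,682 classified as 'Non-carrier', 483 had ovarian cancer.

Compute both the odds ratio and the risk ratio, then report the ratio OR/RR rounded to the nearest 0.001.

From the description: a = 2084, b = 1567, c = 483, d = 1199.
OR = (2084·1199)/(1567·483) = 2498716/756861 = 3.30142
Risk in exposed = 2084/3651 = 0.57080; risk in unexposed = 483/1682 = 0.28716; RR = 1.98776
OR/RR = 3.30142 / 1.98776 = 1.66087
The outcome is not rare, so the OR lies further from 1 than the RR.

1.661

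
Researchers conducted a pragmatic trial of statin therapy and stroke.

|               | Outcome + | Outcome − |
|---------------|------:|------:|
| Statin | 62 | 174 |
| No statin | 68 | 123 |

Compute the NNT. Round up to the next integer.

Risk in treated group = 62/236 = 0.26271; risk in control = 68/191 = 0.35602.
Absolute risk reduction = 0.35602 − 0.26271 = 0.09331
NNT = 1 / ARR = 1 / 0.09331 = 10.717 → round up → 11

11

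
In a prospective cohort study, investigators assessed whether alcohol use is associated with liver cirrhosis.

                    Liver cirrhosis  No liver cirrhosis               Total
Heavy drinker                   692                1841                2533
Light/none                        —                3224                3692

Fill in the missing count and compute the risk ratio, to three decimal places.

2.155

The missing cell is in the unexposed row: 3692 − 3224 = 468.
So a = 692, b = 1841, c = 468, d = 3224.
RR = [a/(a+b)] / [c/(c+d)] = (692/2533) / (468/3692) = 0.27319/0.12676 = 2.15520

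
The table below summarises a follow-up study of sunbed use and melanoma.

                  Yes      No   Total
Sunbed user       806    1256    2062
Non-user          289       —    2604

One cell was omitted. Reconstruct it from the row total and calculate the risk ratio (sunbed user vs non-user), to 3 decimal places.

The missing cell is in the unexposed row: 2604 − 289 = 2315.
So a = 806, b = 1256, c = 289, d = 2315.
RR = [a/(a+b)] / [c/(c+d)] = (806/2062) / (289/2604) = 0.39088/0.11098 = 3.52200

3.522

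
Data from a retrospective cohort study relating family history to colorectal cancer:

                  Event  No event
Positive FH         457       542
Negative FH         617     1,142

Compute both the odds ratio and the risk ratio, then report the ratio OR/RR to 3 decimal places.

1.197

Cells: a = 457, b = 542, c = 617, d = 1142.
OR = (457·1142)/(542·617) = 521894/334414 = 1.56062
Risk in exposed = 457/999 = 0.45746; risk in unexposed = 617/1759 = 0.35077; RR = 1.30416
OR/RR = 1.56062 / 1.30416 = 1.19665
The outcome is not rare, so the OR lies further from 1 than the RR.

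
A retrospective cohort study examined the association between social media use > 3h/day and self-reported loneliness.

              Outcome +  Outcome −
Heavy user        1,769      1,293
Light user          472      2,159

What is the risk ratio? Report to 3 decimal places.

Cells: a = 1769, b = 1293, c = 472, d = 2159.
Risk in exposed = 1769/3062 = 0.57773; risk in unexposed = 472/2631 = 0.17940.
RR = 0.57773 / 0.17940 = 3.22034
The risk among the exposed is 3.22 times that among the unexposed.

3.220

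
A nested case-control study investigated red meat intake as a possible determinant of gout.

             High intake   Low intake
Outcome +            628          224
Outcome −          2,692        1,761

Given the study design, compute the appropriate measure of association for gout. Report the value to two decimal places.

1.83

Reading the table with exposure as columns: a = 628 (High intake, case), b = 2692 (High intake, non-case), c = 224 (Low intake, case), d = 1761.
This is a nested case-control study: participants were sampled on outcome status, so risks in the source population cannot be estimated directly — relative risk is not valid here. The odds ratio is the appropriate measure.
OR = (a·d)/(b·c) = (628 × 1761) / (2692 × 224) = 1105908 / 603008 = 1.83399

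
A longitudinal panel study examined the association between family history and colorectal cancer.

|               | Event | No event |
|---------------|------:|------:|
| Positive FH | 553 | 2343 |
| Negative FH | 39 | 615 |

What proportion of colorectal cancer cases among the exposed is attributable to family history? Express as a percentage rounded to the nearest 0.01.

68.77

Cells: a = 553, b = 2343, c = 39, d = 615.
Risk in exposed = 553/2896 = 0.19095; risk in unexposed = 39/654 = 0.05963.
RR = 0.19095/0.05963 = 3.20214
AR% = (RR − 1)/RR × 100 = (3.20214 − 1)/3.20214 × 100 = 68.7708%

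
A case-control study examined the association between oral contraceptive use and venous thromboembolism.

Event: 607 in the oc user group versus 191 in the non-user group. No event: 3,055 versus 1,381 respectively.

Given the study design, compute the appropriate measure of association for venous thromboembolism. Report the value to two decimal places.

From the description: a = 607, b = 3055, c = 191, d = 1381.
This is a case-control study: participants were sampled on outcome status, so risks in the source population cannot be estimated directly — relative risk is not valid here. The odds ratio is the appropriate measure.
OR = (a·d)/(b·c) = (607 × 1381) / (3055 × 191) = 838267 / 583505 = 1.43661

1.44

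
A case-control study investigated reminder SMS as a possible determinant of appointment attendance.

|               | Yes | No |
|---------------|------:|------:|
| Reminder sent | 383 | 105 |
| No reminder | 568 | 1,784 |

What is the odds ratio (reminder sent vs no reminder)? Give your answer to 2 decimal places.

11.46

Cells: a = 383, b = 105, c = 568, d = 1784.
OR = (a·d)/(b·c) = (383 × 1784) / (105 × 568) = 683272 / 59640 = 11.45661
The odds of appointment attendance are about 11.46 times as high in the reminder sent group.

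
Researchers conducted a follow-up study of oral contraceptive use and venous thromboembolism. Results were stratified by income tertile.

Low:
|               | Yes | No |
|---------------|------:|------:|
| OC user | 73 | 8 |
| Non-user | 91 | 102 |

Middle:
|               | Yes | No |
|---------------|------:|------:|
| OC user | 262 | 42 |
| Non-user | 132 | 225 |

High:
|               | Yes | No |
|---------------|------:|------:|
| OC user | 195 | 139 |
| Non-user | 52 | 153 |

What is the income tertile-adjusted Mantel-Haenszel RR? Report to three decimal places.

2.229

RR_MH = Σ(aᵢ·n₀ᵢ/nᵢ) / Σ(cᵢ·n₁ᵢ/nᵢ), with n₁ᵢ = aᵢ+bᵢ (exposed), n₀ᵢ = cᵢ+dᵢ (unexposed), nᵢ = n₁ᵢ+n₀ᵢ.
Stratum 1 (Low): n₁ = 81, n₀ = 193, n = 274; a·n₀/n = 73·193/274 = 51.4197; c·n₁/n = 91·81/274 = 26.9015
Stratum 2 (Middle): n₁ = 304, n₀ = 357, n = 661; a·n₀/n = 262·357/661 = 141.5038; c·n₁/n = 132·304/661 = 60.7080
Stratum 3 (High): n₁ = 334, n₀ = 205, n = 539; a·n₀/n = 195·205/539 = 74.1651; c·n₁/n = 52·334/539 = 32.2226
RR_MH = (51.4197 + 141.5038 + 74.1651) / (26.9015 + 60.7080 + 32.2226) = 267.0886 / 119.8321 = 2.22886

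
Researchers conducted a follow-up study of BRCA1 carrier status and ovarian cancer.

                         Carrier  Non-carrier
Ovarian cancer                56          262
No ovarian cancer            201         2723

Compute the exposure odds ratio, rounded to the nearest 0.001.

Reading the table with exposure as columns: a = 56 (Carrier, case), b = 201 (Carrier, non-case), c = 262 (Non-carrier, case), d = 2723.
OR = (a·d)/(b·c) = (56 × 2723) / (201 × 262) = 152488 / 52662 = 2.89560
The odds of ovarian cancer are about 2.90 times as high in the carrier group.

2.896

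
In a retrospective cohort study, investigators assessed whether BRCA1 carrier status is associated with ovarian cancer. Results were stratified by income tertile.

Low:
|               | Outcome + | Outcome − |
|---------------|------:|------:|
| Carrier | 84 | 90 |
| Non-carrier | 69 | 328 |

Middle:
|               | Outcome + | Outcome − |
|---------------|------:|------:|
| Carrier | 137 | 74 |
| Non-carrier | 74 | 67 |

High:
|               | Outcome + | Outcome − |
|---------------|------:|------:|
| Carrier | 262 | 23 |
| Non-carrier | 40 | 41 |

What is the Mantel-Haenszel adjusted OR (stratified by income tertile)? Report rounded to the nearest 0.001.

3.582

OR_MH = Σ(aᵢdᵢ/nᵢ) / Σ(bᵢcᵢ/nᵢ), where nᵢ is the stratum total.
Stratum 1 (Low): n = 571; a·d/n = 84·328/571 = 48.2522; b·c/n = 90·69/571 = 10.8757
Stratum 2 (Middle): n = 352; a·d/n = 137·67/352 = 26.0767; b·c/n = 74·74/352 = 15.5568
Stratum 3 (High): n = 366; a·d/n = 262·41/366 = 29.3497; b·c/n = 23·40/366 = 2.5137
OR_MH = (48.2522 + 26.0767 + 29.3497) / (10.8757 + 15.5568 + 2.5137) = 103.6786 / 28.9461 = 3.58178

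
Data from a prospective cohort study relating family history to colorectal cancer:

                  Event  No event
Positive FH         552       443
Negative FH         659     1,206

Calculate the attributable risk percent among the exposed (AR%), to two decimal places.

Cells: a = 552, b = 443, c = 659, d = 1206.
Risk in exposed = 552/995 = 0.55477; risk in unexposed = 659/1865 = 0.35335.
RR = 0.55477/0.35335 = 1.57004
AR% = (RR − 1)/RR × 100 = (1.57004 − 1)/1.57004 × 100 = 36.3072%

36.31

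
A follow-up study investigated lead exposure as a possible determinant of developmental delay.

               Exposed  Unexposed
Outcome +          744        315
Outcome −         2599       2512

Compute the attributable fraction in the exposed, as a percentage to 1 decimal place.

49.9

Reading the table with exposure as columns: a = 744 (Exposed, case), b = 2599 (Exposed, non-case), c = 315 (Unexposed, case), d = 2512.
Risk in exposed = 744/3343 = 0.22255; risk in unexposed = 315/2827 = 0.11143.
RR = 0.22255/0.11143 = 1.99734
AR% = (RR − 1)/RR × 100 = (1.99734 − 1)/1.99734 × 100 = 49.9334%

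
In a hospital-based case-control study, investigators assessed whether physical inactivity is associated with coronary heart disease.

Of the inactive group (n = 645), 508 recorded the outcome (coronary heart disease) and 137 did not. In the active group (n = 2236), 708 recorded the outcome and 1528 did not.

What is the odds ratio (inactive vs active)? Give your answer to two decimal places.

8.00

From the description: a = 508, b = 137, c = 708, d = 1528.
OR = (a·d)/(b·c) = (508 × 1528) / (137 × 708) = 776224 / 96996 = 8.00264
The odds of coronary heart disease are about 8.00 times as high in the inactive group.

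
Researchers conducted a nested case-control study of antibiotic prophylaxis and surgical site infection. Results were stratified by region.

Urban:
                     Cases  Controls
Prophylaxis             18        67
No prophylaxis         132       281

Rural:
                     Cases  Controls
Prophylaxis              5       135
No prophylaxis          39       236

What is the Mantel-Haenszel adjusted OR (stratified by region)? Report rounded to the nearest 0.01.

OR_MH = Σ(aᵢdᵢ/nᵢ) / Σ(bᵢcᵢ/nᵢ), where nᵢ is the stratum total.
Stratum 1 (Urban): n = 498; a·d/n = 18·281/498 = 10.1566; b·c/n = 67·132/498 = 17.7590
Stratum 2 (Rural): n = 415; a·d/n = 5·236/415 = 2.8434; b·c/n = 135·39/415 = 12.6867
OR_MH = (10.1566 + 2.8434) / (17.7590 + 12.6867) = 13.0000 / 30.4458 = 0.42699

0.43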